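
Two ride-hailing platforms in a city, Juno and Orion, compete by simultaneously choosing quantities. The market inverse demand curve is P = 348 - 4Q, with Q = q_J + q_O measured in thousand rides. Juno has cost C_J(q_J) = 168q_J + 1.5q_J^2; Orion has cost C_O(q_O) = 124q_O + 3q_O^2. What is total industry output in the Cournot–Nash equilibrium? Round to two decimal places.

Juno's profit: π_J = (348 - 4Q)q_J - (168q_J + (3/2)q_J²). Setting ∂π_J/∂q_J = 0: 180 - 11q_J - 4(q_O) = 0.
Orion's profit: π_O = (348 - 4Q)q_O - (124q_O + 3q_O²). Setting ∂π_O/∂q_O = 0: 224 - 14q_O - 4(q_J) = 0.
Best responses: q_J = (180 - 4q_O)/11, q_O = (224 - 4q_J)/14.
Solving the pair: q_J = 812/69, q_O = 872/69.
Total output Q = 812/69 + 872/69 = 1684/69.

24.41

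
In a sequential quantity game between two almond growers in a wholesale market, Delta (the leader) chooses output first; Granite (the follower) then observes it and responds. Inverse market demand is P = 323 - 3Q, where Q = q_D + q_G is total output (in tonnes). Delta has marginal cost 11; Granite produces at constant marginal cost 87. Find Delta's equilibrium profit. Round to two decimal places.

6272.67

Solve by backward induction. Given q_D, the follower Granite maximises π_G = (323 - 3q_D - 3q_G)q_G - 87q_G.
Setting the follower's marginal profit to zero, 236 - 3q_D - 6q_G = 0, i.e. q_G = (236 - 3q_D)/6.
Delta substitutes q_G(q_D) into its own profit: π_D = q_D(323 - 3q_D - (236 - 3q_D)/2) - 11q_D = (205 - (3/2)q_D)q_D - 11q_D.
The leader's first-order condition 194 - 3q_D = 0 yields q_D = 194/3.
Then q_G = (236 - 3·(194/3))/6 = 7.
Price P = 323 - 3·(215/3) = 108.
Delta's profit: (108 - 11)·(194/3) = 6272.6667.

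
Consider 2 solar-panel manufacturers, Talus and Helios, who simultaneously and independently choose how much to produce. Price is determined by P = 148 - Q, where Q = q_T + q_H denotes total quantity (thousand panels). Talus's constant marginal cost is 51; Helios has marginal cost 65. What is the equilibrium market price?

88

Talus's profit: π_T = (148 - Q)q_T - (51q_T). Setting ∂π_T/∂q_T = 0: 97 - 2q_T - (q_H) = 0.
Helios's first-order condition: 83 - 2q_H - (q_T) = 0.
Best responses: q_T = (97 - q_H)/2, q_H = (83 - q_T)/2.
Substituting one into the other gives q_T = 37 and q_H = 23.
Total output Q = 60, so price P = 148 - 60 = 88.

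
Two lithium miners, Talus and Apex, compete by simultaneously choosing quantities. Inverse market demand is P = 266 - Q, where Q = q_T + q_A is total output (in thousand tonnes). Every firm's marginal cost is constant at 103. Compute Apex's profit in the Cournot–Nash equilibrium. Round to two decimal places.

2952.11

Each firm earns π_i = (266 - Q)q_i - 103q_i.
Setting ∂π_i/∂q_i = 0 with rivals' quantities fixed: 163 - 2q_i - q_j = 0.
By symmetry each firm produces the same amount; substituting q_j = q_i yields q_i = 163/3.
Price P = 266 - 326/3 = 472/3.
Apex's profit: (472/3 - 103)·(163/3) = 2952.1111.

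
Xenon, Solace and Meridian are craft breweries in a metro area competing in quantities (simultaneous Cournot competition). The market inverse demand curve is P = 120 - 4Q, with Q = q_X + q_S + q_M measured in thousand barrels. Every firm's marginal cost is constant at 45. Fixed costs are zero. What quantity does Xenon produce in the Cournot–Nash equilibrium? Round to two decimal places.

4.69

Each firm earns π_i = (120 - 4Q)q_i - 45q_i.
Setting ∂π_i/∂q_i = 0 with rivals' quantities fixed: 75 - 8q_i - 4·Σ_{j≠i} q_j = 0.
By symmetry each firm produces the same amount; substituting Σ_{j≠i} q_j = 2q_i yields q_i = 75/16.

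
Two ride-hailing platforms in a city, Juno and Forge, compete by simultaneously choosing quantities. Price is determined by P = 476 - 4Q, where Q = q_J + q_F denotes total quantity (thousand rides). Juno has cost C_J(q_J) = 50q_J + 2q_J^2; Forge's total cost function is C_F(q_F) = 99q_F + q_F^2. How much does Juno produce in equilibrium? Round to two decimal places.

26.46

Juno's profit: π_J = (476 - 4Q)q_J - (50q_J + 2q_J²). Setting ∂π_J/∂q_J = 0: 426 - 12q_J - 4(q_F) = 0.
Forge's first-order condition: 377 - 10q_F - 4(q_J) = 0.
Rearranging gives the reaction functions q_J = (426 - 4q_F)/12 and q_F = (377 - 4q_J)/10.
Solving the pair: q_J = 344/13, q_F = 705/26.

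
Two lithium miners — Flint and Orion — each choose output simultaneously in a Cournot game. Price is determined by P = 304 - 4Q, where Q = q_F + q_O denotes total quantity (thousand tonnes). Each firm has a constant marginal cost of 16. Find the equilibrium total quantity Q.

48

Each firm earns π_i = (304 - 4Q)q_i - 16q_i.
First-order condition (treating rivals' output as given): 288 - 8q_i - 4q_j = 0.
With identical firms every q_j equals q_i, so q_j = q_i and 288 = 12q_i, giving q_i = 24.
Total output Q = 24 + 24 = 48.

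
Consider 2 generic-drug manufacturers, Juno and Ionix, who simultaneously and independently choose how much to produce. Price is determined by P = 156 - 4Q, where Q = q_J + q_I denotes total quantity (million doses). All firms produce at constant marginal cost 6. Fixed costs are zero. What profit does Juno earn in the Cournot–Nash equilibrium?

625

Each firm earns π_i = (156 - 4Q)q_i - 6q_i.
First-order condition (treating rivals' output as given): 150 - 8q_i - 4q_j = 0.
By symmetry each firm produces the same amount; substituting q_j = q_i yields q_i = 150/12 = 25/2.
Price P = 156 - 4·25 = 56.
Juno's profit: (56 - 6)·(25/2) = 625.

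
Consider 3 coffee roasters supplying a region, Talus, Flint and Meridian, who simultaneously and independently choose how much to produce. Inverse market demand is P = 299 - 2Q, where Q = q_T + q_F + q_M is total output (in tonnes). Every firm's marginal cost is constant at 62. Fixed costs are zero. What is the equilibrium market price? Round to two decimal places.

Each firm earns π_i = (299 - 2Q)q_i - 62q_i.
Setting ∂π_i/∂q_i = 0 with rivals' quantities fixed: 237 - 4q_i - 2·Σ_{j≠i} q_j = 0.
By symmetry each firm produces the same amount; substituting Σ_{j≠i} q_j = 2q_i yields q_i = 237/8.
Total output Q = 711/8, so price P = 299 - 2·(711/8) = 485/4.

121.25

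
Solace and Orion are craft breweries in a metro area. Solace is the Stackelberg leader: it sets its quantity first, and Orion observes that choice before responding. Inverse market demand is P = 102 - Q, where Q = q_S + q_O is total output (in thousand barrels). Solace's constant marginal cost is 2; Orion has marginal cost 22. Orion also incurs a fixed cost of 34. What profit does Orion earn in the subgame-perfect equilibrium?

66

Solve by backward induction. Given q_S, the follower Orion maximises π_O = (102 - q_S - q_O)q_O - 22q_O.
Setting the follower's marginal profit to zero, 80 - q_S - 2q_O = 0, i.e. q_O = (80 - q_S)/2.
The leader anticipates this reaction. Substituting into P = 102 - Q gives P = 62 - (1/2)q_S, so π_S = (62 - (1/2)q_S)q_S - 2q_S.
Maximising: ∂π_S/∂q_S = 60 - q_S = 0, giving q_S = 60.
Then q_O = (80 - 60)/2 = 10.
Price P = 102 - 70 = 32.
Orion's profit: (32 - 22)·10 - 34 = 66.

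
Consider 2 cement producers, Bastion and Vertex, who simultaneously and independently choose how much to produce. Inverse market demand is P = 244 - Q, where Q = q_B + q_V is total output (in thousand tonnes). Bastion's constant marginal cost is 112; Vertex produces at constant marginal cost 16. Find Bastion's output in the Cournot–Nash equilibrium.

Bastion's profit: π_B = (244 - Q)q_B - (112q_B). Setting ∂π_B/∂q_B = 0: 132 - 2q_B - (q_V) = 0.
Vertex's first-order condition: 228 - 2q_V - (q_B) = 0.
So q_B = (132 - q_V)/2 and q_V = (228 - q_B)/2.
Solving the pair: q_B = 12, q_V = 108.

12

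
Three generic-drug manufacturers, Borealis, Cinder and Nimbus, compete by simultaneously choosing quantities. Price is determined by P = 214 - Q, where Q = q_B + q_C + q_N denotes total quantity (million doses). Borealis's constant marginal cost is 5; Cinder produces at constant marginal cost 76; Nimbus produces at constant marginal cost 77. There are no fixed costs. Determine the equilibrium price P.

93

Borealis's profit: π_B = (214 - Q)q_B - (5q_B). Setting ∂π_B/∂q_B = 0: 209 - 2q_B - (q_C + q_N) = 0.
Cinder's first-order condition: 138 - 2q_C - (q_B + q_N) = 0.
Nimbus's first-order condition: 137 - 2q_N - (q_B + q_C) = 0.
Summing all 3 equations gives 484 − 4Q = 0, hence Q = 121.
Back-substituting: q_B = (209 − 121) = 88, q_C = (138 − 121) = 17, q_N = (137 − 121) = 16.
Total output Q = 121, so price P = 214 - 121 = 93.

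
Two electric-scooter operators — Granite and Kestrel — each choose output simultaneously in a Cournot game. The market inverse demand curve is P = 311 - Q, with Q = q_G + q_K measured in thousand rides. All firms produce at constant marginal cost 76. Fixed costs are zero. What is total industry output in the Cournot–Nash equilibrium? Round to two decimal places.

A representative firm's profit is π_i = q_i(311 - Q) - 76q_i.
Setting ∂π_i/∂q_i = 0 with rivals' quantities fixed: 235 - 2q_i - q_j = 0.
By symmetry each firm produces the same amount; substituting q_j = q_i yields q_i = 235/3.
Total output Q = 235/3 + 235/3 = 470/3.

156.67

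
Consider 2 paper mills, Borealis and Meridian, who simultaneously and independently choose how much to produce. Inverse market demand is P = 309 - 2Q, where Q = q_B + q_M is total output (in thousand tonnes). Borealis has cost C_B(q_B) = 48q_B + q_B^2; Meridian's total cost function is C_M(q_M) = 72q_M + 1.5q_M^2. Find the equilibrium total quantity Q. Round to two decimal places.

Borealis's profit: π_B = (309 - 2Q)q_B - (48q_B + q_B²). Setting ∂π_B/∂q_B = 0: 261 - 6q_B - 2(q_M) = 0.
Meridian's first-order condition: 237 - 7q_M - 2(q_B) = 0.
Rearranging gives the reaction functions q_B = (261 - 2q_M)/6 and q_M = (237 - 2q_B)/7.
Substituting one into the other gives q_B = 1353/38 and q_M = 450/19.
Total output Q = 1353/38 + 450/19 = 59.2895.

59.29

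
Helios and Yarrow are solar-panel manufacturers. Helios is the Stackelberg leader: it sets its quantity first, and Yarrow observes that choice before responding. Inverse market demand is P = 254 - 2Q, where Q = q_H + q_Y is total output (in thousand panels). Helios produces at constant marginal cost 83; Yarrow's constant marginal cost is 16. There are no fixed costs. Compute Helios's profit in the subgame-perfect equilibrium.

Solve by backward induction. Given q_H, the follower Yarrow maximises π_Y = (254 - 2q_H - 2q_Y)q_Y - 16q_Y.
Follower FOC: 238 - 2q_H - 4q_Y = 0, so q_Y(q_H) = (238 - 2q_H)/4.
Helios substitutes q_Y(q_H) into its own profit: π_H = q_H(254 - 2q_H - (238 - 2q_H)/2) - 83q_H = (135 - q_H)q_H - 83q_H.
Maximising: ∂π_H/∂q_H = 52 - 2q_H = 0, giving q_H = 26.
Then q_Y = (238 - 2·26)/4 = 93/2.
Price P = 254 - 2·(145/2) = 109.
Helios's profit: (109 - 83)·26 = 676.

676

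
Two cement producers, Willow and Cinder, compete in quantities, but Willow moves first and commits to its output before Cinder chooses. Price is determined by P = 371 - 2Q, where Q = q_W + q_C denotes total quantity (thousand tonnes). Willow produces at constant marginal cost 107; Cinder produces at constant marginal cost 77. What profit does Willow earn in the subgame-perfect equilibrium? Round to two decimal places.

3422.25

Solve by backward induction. Given q_W, the follower Cinder maximises π_C = (371 - 2q_W - 2q_C)q_C - 77q_C.
∂π_C/∂q_C = 294 - 2q_W - 4q_C = 0 gives the reaction function q_C = (294 - 2q_W)/4.
Willow substitutes q_C(q_W) into its own profit: π_W = q_W(371 - 2q_W - (294 - 2q_W)/2) - 107q_W = (224 - q_W)q_W - 107q_W.
Leader FOC: 117 - 2q_W = 0, so q_W = 117/2.
Then q_C = (294 - 2·(117/2))/4 = 177/4.
Price P = 371 - 2·(411/4) = 331/2.
Willow's profit: (331/2 - 107)·(117/2) = 3422.2500.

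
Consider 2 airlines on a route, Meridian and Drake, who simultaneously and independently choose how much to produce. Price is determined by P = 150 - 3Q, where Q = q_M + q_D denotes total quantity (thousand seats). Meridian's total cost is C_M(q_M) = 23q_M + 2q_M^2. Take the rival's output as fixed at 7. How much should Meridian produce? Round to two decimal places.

10.60

With the rival's output fixed at 7, Meridian's profit is π_M = (150 - 3·7 - 3q_M)q_M - (23q_M + 2q_M²) = (129 - 3q_M)q_M - (23q_M + 2q_M²).
∂π_M/∂q_M = 106 - 10q_M = 0, so q_M = 53/5.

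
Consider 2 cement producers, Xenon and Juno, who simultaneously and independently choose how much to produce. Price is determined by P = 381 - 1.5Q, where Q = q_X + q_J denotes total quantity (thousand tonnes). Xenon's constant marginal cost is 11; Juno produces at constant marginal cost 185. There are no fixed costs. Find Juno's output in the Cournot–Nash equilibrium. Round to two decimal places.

4.89

Xenon's profit: π_X = (381 - 1.5Q)q_X - (11q_X). Setting ∂π_X/∂q_X = 0: 370 - 3q_X - (3/2)(q_J) = 0.
Juno's profit: π_J = (381 - 1.5Q)q_J - (185q_J). Setting ∂π_J/∂q_J = 0: 196 - 3q_J - (3/2)(q_X) = 0.
Rearranging gives the reaction functions q_X = (370 - (3/2)q_J)/3 and q_J = (196 - (3/2)q_X)/3.
Substituting one into the other gives q_X = 1088/9 and q_J = 44/9.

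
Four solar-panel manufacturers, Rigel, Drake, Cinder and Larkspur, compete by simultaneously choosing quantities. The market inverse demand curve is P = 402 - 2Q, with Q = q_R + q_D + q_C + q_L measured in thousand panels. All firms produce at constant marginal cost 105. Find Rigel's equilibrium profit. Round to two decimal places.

1764.18

A representative firm's profit is π_i = q_i(402 - 2Q) - 105q_i.
First-order condition (treating rivals' output as given): 297 - 4q_i - 2·Σ_{j≠i} q_j = 0.
By symmetry each firm produces the same amount; substituting Σ_{j≠i} q_j = 3q_i yields q_i = 297/10.
Price P = 402 - 2·(594/5) = 822/5.
Rigel's profit: (822/5 - 105)·(297/10) = 1764.1800.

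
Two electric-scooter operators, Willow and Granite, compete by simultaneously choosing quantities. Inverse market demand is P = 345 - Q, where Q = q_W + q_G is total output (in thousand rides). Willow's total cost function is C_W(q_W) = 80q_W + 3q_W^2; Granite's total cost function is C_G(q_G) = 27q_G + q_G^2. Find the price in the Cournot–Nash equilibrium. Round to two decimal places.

Willow's profit: π_W = (345 - Q)q_W - (80q_W + 3q_W²). Setting ∂π_W/∂q_W = 0: 265 - 8q_W - (q_G) = 0.
Granite's first-order condition: 318 - 4q_G - (q_W) = 0.
So q_W = (265 - q_G)/8 and q_G = (318 - q_W)/4.
Substituting one into the other gives q_W = 742/31 and q_G = 73.5161.
Total output Q = 97.4516, so price P = 345 - 97.4516 = 247.5484.

247.55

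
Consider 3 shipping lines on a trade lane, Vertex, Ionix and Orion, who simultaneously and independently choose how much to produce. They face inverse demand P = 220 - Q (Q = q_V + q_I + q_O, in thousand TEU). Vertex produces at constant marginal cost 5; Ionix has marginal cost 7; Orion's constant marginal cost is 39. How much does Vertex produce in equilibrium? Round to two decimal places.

62.75

Vertex's profit: π_V = (220 - Q)q_V - (5q_V). Setting ∂π_V/∂q_V = 0: 215 - 2q_V - (q_I + q_O) = 0.
Ionix's profit: π_I = (220 - Q)q_I - (7q_I). Setting ∂π_I/∂q_I = 0: 213 - 2q_I - (q_V + q_O) = 0.
Orion's first-order condition: 181 - 2q_O - (q_V + q_I) = 0.
Adding the 3 first-order conditions: 609 − 4Q = 0, so Q = 609/4.
Back-substituting: q_V = (215 − 609/4) = 251/4, q_I = (213 − 609/4) = 243/4, q_O = (181 − 609/4) = 115/4.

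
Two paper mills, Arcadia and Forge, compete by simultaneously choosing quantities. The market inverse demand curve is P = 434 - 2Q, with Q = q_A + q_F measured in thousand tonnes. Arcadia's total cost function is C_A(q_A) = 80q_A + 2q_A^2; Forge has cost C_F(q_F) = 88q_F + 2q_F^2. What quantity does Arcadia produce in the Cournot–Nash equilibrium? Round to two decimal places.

35.67

Arcadia's profit: π_A = (434 - 2Q)q_A - (80q_A + 2q_A²). Setting ∂π_A/∂q_A = 0: 354 - 8q_A - 2(q_F) = 0.
Forge's profit: π_F = (434 - 2Q)q_F - (88q_F + 2q_F²). Setting ∂π_F/∂q_F = 0: 346 - 8q_F - 2(q_A) = 0.
Best responses: q_A = (354 - 2q_F)/8, q_F = (346 - 2q_A)/8.
Solving the pair: q_A = 107/3, q_F = 103/3.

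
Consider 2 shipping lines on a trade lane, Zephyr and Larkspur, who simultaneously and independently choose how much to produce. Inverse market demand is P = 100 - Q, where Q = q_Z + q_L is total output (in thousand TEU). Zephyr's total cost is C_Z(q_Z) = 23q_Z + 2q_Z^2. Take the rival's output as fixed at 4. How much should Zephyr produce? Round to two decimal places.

12.17

With the rival's output fixed at 4, Zephyr's profit is π_Z = (100 - 4 - q_Z)q_Z - (23q_Z + 2q_Z²) = (96 - q_Z)q_Z - (23q_Z + 2q_Z²).
∂π_Z/∂q_Z = 73 - 6q_Z = 0, so q_Z = 73/6.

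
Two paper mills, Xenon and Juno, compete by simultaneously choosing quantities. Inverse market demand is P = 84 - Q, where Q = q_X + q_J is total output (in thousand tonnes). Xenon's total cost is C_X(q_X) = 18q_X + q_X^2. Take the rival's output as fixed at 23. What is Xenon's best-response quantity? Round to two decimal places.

10.75

With the rival's output fixed at 23, Xenon's profit is π_X = (84 - 23 - q_X)q_X - (18q_X + q_X²) = (61 - q_X)q_X - (18q_X + q_X²).
∂π_X/∂q_X = 43 - 4q_X = 0, so q_X = 43/4.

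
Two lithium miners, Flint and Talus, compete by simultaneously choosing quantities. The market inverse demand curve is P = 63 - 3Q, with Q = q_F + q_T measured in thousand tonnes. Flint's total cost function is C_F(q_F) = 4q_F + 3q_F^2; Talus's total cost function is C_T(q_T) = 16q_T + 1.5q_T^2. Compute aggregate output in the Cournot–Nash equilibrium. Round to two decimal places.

7.85

Flint's profit: π_F = (63 - 3Q)q_F - (4q_F + 3q_F²). Setting ∂π_F/∂q_F = 0: 59 - 12q_F - 3(q_T) = 0.
Talus's first-order condition: 47 - 9q_T - 3(q_F) = 0.
So q_F = (59 - 3q_T)/12 and q_T = (47 - 3q_F)/9.
Solving the pair: q_F = 130/33, q_T = 43/11.
Total output Q = 130/33 + 43/11 = 259/33.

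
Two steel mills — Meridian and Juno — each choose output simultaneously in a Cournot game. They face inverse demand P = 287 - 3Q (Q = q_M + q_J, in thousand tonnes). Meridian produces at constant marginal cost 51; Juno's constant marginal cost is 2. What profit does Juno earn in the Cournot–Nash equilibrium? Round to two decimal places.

Meridian's profit: π_M = (287 - 3Q)q_M - (51q_M). Setting ∂π_M/∂q_M = 0: 236 - 6q_M - 3(q_J) = 0.
Juno's first-order condition: 285 - 6q_J - 3(q_M) = 0.
So q_M = (236 - 3q_J)/6 and q_J = (285 - 3q_M)/6.
Solving the pair: q_M = 187/9, q_J = 334/9.
Price P = 287 - 3·(521/9) = 340/3.
Juno's profit: (340/3 - 2)·(334/9) = 4131.7037.

4131.70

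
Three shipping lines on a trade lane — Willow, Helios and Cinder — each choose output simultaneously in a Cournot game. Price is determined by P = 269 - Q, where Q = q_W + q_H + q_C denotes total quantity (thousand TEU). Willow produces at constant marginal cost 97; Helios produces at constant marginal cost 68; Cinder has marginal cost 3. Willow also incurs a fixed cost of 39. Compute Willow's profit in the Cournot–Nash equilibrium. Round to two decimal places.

111.06

Willow's profit: π_W = (269 - Q)q_W - (97q_W). Setting ∂π_W/∂q_W = 0: 172 - 2q_W - (q_H + q_C) = 0.
Helios's profit: π_H = (269 - Q)q_H - (68q_H). Setting ∂π_H/∂q_H = 0: 201 - 2q_H - (q_W + q_C) = 0.
Cinder's first-order condition: 266 - 2q_C - (q_W + q_H) = 0.
Adding the 3 conditions: 639 − 2Q − 2Q = 0, i.e. Q = 639/4.
Back-substituting: q_W = (172 − 639/4) = 49/4, q_H = (201 − 639/4) = 165/4, q_C = (266 − 639/4) = 425/4.
Price P = 269 - 639/4 = 437/4.
Willow's profit: (437/4 - 97)·(49/4) - 39 = 1777/16.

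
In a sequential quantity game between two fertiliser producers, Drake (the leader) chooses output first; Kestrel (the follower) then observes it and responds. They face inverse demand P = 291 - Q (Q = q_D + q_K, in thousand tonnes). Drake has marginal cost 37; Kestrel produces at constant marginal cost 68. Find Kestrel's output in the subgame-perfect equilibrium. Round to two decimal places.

40.25

Solve by backward induction. Given q_D, the follower Kestrel maximises π_K = (291 - q_D - q_K)q_K - 68q_K.
Setting the follower's marginal profit to zero, 223 - q_D - 2q_K = 0, i.e. q_K = (223 - q_D)/2.
Drake substitutes q_K(q_D) into its own profit: π_D = q_D(291 - q_D - (223 - q_D)/2) - 37q_D = (359/2 - (1/2)q_D)q_D - 37q_D.
Leader FOC: 285/2 - q_D = 0, so q_D = 285/2.
Then q_K = (223 - 285/2)/2 = 161/4.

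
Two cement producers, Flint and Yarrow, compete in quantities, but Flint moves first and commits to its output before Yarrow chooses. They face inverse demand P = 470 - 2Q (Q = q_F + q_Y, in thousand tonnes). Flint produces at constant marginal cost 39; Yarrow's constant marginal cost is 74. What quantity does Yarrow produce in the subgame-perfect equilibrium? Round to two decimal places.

Solve by backward induction. Given q_F, the follower Yarrow maximises π_Y = (470 - 2q_F - 2q_Y)q_Y - 74q_Y.
Setting the follower's marginal profit to zero, 396 - 2q_F - 4q_Y = 0, i.e. q_Y = (396 - 2q_F)/4.
The leader anticipates this reaction. Substituting into P = 470 - 2Q gives P = 272 - q_F, so π_F = (272 - q_F)q_F - 39q_F.
The leader's first-order condition 233 - 2q_F = 0 yields q_F = 233/2.
Then q_Y = (396 - 2·(233/2))/4 = 163/4.

40.75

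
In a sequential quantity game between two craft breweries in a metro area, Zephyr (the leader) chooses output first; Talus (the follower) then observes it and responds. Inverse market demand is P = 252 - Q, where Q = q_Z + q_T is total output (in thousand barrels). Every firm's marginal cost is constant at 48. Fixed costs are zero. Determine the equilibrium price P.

99

Solve by backward induction. Given q_Z, the follower Talus maximises π_T = (252 - q_Z - q_T)q_T - 48q_T.
∂π_T/∂q_T = 204 - q_Z - 2q_T = 0 gives the reaction function q_T = (204 - q_Z)/2.
Zephyr substitutes q_T(q_Z) into its own profit: π_Z = q_Z(252 - q_Z - (204 - q_Z)/2) - 48q_Z = (150 - (1/2)q_Z)q_Z - 48q_Z.
Maximising: ∂π_Z/∂q_Z = 102 - q_Z = 0, giving q_Z = 102.
Then q_T = (204 - 102)/2 = 51.
Total output Q = 153, so price P = 252 - 153 = 99.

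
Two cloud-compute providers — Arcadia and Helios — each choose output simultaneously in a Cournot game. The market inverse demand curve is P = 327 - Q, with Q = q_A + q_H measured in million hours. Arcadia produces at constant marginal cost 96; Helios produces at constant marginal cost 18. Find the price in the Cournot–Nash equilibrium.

147

Arcadia's profit: π_A = (327 - Q)q_A - (96q_A). Setting ∂π_A/∂q_A = 0: 231 - 2q_A - (q_H) = 0.
Helios's profit: π_H = (327 - Q)q_H - (18q_H). Setting ∂π_H/∂q_H = 0: 309 - 2q_H - (q_A) = 0.
Best responses: q_A = (231 - q_H)/2, q_H = (309 - q_A)/2.
Solving the pair: q_A = 51, q_H = 129.
Total output Q = 180, so price P = 327 - 180 = 147.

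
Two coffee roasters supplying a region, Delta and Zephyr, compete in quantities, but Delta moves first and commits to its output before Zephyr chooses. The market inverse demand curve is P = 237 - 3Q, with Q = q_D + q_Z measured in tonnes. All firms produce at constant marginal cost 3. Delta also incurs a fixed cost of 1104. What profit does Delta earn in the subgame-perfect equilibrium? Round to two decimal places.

The follower Zephyr best-responds to any q_D: π_Z = (237 - 3Q)q_Z - 3q_Z.
Setting the follower's marginal profit to zero, 234 - 3q_D - 6q_Z = 0, i.e. q_Z = (234 - 3q_D)/6.
Delta substitutes q_Z(q_D) into its own profit: π_D = q_D(237 - 3q_D - (234 - 3q_D)/2) - 3q_D = (120 - (3/2)q_D)q_D - 3q_D.
The leader's first-order condition 117 - 3q_D = 0 yields q_D = 39.
Then q_Z = (234 - 3·39)/6 = 39/2.
Price P = 237 - 3·(117/2) = 123/2.
Delta's profit: (123/2 - 3)·39 - 1104 = 1177.5000.

1177.50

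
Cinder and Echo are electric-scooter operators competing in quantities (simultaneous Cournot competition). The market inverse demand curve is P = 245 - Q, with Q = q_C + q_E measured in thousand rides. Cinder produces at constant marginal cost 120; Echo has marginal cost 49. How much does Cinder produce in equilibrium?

18

Cinder's profit: π_C = (245 - Q)q_C - (120q_C). Setting ∂π_C/∂q_C = 0: 125 - 2q_C - (q_E) = 0.
Echo's profit: π_E = (245 - Q)q_E - (49q_E). Setting ∂π_E/∂q_E = 0: 196 - 2q_E - (q_C) = 0.
So q_C = (125 - q_E)/2 and q_E = (196 - q_C)/2.
Solving the pair: q_C = 18, q_E = 89.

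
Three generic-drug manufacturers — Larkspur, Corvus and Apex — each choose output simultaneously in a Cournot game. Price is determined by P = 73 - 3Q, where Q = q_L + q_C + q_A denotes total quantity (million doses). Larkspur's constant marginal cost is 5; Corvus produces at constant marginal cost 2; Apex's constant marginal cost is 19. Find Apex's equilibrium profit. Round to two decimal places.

11.02

Larkspur's profit: π_L = (73 - 3Q)q_L - (5q_L). Setting ∂π_L/∂q_L = 0: 68 - 6q_L - 3(q_C + q_A) = 0.
Corvus's first-order condition: 71 - 6q_C - 3(q_L + q_A) = 0.
Apex's profit: π_A = (73 - 3Q)q_A - (19q_A). Setting ∂π_A/∂q_A = 0: 54 - 6q_A - 3(q_L + q_C) = 0.
Adding the 3 conditions: 193 − 6Q − 6Q = 0, i.e. Q = 193/12.
Back-substituting: q_L = (68 − 193/4)/3 = 79/12, q_C = (71 − 193/4)/3 = 91/12, q_A = (54 − 193/4)/3 = 23/12.
Price P = 73 - 3·(193/12) = 99/4.
Apex's profit: (99/4 - 19)·(23/12) = 529/48.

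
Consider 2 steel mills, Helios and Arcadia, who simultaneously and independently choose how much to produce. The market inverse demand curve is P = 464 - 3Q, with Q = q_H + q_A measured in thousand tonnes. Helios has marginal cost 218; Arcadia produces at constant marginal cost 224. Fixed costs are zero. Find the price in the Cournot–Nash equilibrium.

Helios's profit: π_H = (464 - 3Q)q_H - (218q_H). Setting ∂π_H/∂q_H = 0: 246 - 6q_H - 3(q_A) = 0.
Arcadia's profit: π_A = (464 - 3Q)q_A - (224q_A). Setting ∂π_A/∂q_A = 0: 240 - 6q_A - 3(q_H) = 0.
Rearranging gives the reaction functions q_H = (246 - 3q_A)/6 and q_A = (240 - 3q_H)/6.
Solving the pair: q_H = 28, q_A = 26.
Total output Q = 54, so price P = 464 - 3·54 = 302.

302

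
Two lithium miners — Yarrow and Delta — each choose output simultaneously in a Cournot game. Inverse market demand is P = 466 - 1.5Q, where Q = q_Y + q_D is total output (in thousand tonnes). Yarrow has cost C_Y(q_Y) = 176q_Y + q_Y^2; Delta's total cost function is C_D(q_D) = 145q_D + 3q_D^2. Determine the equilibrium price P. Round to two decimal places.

350.26

Yarrow's profit: π_Y = (466 - 1.5Q)q_Y - (176q_Y + q_Y²). Setting ∂π_Y/∂q_Y = 0: 290 - 5q_Y - (3/2)(q_D) = 0.
Delta's first-order condition: 321 - 9q_D - (3/2)(q_Y) = 0.
Best responses: q_Y = (290 - (3/2)q_D)/5, q_D = (321 - (3/2)q_Y)/9.
Substituting one into the other gives q_Y = 946/19 and q_D = 520/19.
Total output Q = 1466/19, so price P = 466 - (3/2)·(1466/19) = 350.2632.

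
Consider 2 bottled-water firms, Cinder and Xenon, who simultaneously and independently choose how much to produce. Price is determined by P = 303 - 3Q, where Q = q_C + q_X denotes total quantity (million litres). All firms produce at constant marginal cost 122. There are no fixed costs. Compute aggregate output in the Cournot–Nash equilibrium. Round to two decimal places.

40.22

A representative firm's profit is π_i = q_i(303 - 3Q) - 122q_i.
Setting ∂π_i/∂q_i = 0 with rivals' quantities fixed: 181 - 6q_i - 3q_j = 0.
With identical firms every q_j equals q_i, so q_j = q_i and 181 = 9q_i, giving q_i = 181/9.
Total output Q = 181/9 + 181/9 = 362/9.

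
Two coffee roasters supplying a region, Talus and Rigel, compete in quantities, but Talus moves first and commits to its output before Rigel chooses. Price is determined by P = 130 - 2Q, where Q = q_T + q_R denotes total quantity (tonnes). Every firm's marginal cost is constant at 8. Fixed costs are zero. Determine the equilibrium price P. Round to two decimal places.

38.50

The follower Rigel best-responds to any q_T: π_R = (130 - 2Q)q_R - 8q_R.
Follower FOC: 122 - 2q_T - 4q_R = 0, so q_R(q_T) = (122 - 2q_T)/4.
Talus substitutes q_R(q_T) into its own profit: π_T = q_T(130 - 2q_T - (122 - 2q_T)/2) - 8q_T = (69 - q_T)q_T - 8q_T.
The leader's first-order condition 61 - 2q_T = 0 yields q_T = 61/2.
Then q_R = (122 - 2·(61/2))/4 = 61/4.
Total output Q = 183/4, so price P = 130 - 2·(183/4) = 77/2.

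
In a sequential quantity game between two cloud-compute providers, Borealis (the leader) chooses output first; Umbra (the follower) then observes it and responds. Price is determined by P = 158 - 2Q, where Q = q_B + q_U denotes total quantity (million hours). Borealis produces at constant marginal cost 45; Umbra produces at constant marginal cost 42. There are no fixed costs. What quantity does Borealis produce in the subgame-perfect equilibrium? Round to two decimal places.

The follower Umbra best-responds to any q_B: π_U = (158 - 2Q)q_U - 42q_U.
∂π_U/∂q_U = 116 - 2q_B - 4q_U = 0 gives the reaction function q_U = (116 - 2q_B)/4.
The leader anticipates this reaction. Substituting into P = 158 - 2Q gives P = 100 - q_B, so π_B = (100 - q_B)q_B - 45q_B.
Leader FOC: 55 - 2q_B = 0, so q_B = 55/2.
Then q_U = (116 - 2·(55/2))/4 = 61/4.

27.50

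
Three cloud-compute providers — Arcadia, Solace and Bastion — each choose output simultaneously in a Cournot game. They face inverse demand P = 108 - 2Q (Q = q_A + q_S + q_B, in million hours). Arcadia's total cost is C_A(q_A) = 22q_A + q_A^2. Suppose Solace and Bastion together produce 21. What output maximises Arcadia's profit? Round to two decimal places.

7.33

With rivals' combined output fixed at 21, Arcadia's profit is π_A = (108 - 2·21 - 2q_A)q_A - (22q_A + q_A²) = (66 - 2q_A)q_A - (22q_A + q_A²).
∂π_A/∂q_A = 44 - 6q_A = 0, so q_A = 22/3.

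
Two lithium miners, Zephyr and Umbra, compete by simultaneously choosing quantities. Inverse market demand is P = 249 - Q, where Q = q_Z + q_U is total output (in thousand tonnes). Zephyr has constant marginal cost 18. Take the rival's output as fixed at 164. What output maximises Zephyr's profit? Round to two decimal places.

With the rival's output fixed at 164, Zephyr's profit is π_Z = (249 - 164 - q_Z)q_Z - (18q_Z) = (85 - q_Z)q_Z - (18q_Z).
∂π_Z/∂q_Z = 67 - 2q_Z = 0, so q_Z = 67/2.

33.50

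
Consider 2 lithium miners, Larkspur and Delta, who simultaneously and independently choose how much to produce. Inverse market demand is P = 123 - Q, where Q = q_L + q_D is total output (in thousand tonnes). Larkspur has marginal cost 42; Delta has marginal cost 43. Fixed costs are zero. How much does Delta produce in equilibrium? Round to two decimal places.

26.33

Larkspur's profit: π_L = (123 - Q)q_L - (42q_L). Setting ∂π_L/∂q_L = 0: 81 - 2q_L - (q_D) = 0.
Delta's profit: π_D = (123 - Q)q_D - (43q_D). Setting ∂π_D/∂q_D = 0: 80 - 2q_D - (q_L) = 0.
So q_L = (81 - q_D)/2 and q_D = (80 - q_L)/2.
Substituting one into the other gives q_L = 82/3 and q_D = 79/3.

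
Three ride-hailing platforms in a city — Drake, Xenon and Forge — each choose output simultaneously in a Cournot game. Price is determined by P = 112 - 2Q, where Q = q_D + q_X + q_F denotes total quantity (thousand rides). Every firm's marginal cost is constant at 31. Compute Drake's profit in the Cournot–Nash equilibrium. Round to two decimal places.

205.03

A representative firm's profit is π_i = q_i(112 - 2Q) - 31q_i.
First-order condition (treating rivals' output as given): 81 - 4q_i - 2·Σ_{j≠i} q_j = 0.
By symmetry each firm produces the same amount; substituting Σ_{j≠i} q_j = 2q_i yields q_i = 81/8.
Price P = 112 - 2·(243/8) = 205/4.
Drake's profit: (205/4 - 31)·(81/8) = 205.0313.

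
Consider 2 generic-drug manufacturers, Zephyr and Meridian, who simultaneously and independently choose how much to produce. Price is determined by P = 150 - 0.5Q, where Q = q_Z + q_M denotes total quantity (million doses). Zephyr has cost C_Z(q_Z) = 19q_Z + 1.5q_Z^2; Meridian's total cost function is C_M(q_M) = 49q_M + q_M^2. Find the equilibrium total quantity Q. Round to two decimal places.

Zephyr's profit: π_Z = (150 - 0.5Q)q_Z - (19q_Z + (3/2)q_Z²). Setting ∂π_Z/∂q_Z = 0: 131 - 4q_Z - (1/2)(q_M) = 0.
Meridian's profit: π_M = (150 - 0.5Q)q_M - (49q_M + q_M²). Setting ∂π_M/∂q_M = 0: 101 - 3q_M - (1/2)(q_Z) = 0.
Rearranging gives the reaction functions q_Z = (131 - (1/2)q_M)/4 and q_M = (101 - (1/2)q_Z)/3.
Solving the pair: q_Z = 1370/47, q_M = 1354/47.
Total output Q = 1370/47 + 1354/47 = 57.9574.

57.96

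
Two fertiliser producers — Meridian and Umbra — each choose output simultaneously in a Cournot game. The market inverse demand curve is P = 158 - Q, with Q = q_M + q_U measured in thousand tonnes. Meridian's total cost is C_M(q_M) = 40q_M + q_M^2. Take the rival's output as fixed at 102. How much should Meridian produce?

4

With the rival's output fixed at 102, Meridian's profit is π_M = (158 - 102 - q_M)q_M - (40q_M + q_M²) = (56 - q_M)q_M - (40q_M + q_M²).
∂π_M/∂q_M = 16 - 4q_M = 0, so q_M = 4.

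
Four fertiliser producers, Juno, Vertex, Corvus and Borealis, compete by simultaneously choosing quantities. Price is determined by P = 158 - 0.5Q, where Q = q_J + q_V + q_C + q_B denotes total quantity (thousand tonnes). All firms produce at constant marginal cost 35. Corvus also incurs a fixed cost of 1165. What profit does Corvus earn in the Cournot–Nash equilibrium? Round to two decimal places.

A representative firm's profit is π_i = q_i(158 - 0.5Q) - 35q_i.
First-order condition (treating rivals' output as given): 123 - q_i - (1/2)·Σ_{j≠i} q_j = 0.
By symmetry each firm produces the same amount; substituting Σ_{j≠i} q_j = 3q_i yields q_i = 123/(5/2) = 246/5.
Price P = 158 - (1/2)·(984/5) = 298/5.
Corvus's profit: (298/5 - 35)·(246/5) - 1165 = 1133/25.

45.32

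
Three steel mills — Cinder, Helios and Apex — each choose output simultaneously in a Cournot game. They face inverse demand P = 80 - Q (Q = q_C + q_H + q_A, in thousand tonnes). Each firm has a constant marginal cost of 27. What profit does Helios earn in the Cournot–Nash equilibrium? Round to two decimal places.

175.56

Each firm earns π_i = (80 - Q)q_i - 27q_i.
Setting ∂π_i/∂q_i = 0 with rivals' quantities fixed: 53 - 2q_i - Σ_{j≠i} q_j = 0.
With identical firms every q_j equals q_i, so Σ_{j≠i} q_j = 2q_i and 53 = 4q_i, giving q_i = 53/4.
Price P = 80 - 159/4 = 161/4.
Helios's profit: (161/4 - 27)·(53/4) = 175.5625.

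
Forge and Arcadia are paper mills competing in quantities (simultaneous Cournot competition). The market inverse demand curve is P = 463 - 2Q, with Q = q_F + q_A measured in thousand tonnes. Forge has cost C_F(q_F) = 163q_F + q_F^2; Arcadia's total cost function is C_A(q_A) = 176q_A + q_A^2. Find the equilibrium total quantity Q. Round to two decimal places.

Forge's profit: π_F = (463 - 2Q)q_F - (163q_F + q_F²). Setting ∂π_F/∂q_F = 0: 300 - 6q_F - 2(q_A) = 0.
Arcadia's profit: π_A = (463 - 2Q)q_A - (176q_A + q_A²). Setting ∂π_A/∂q_A = 0: 287 - 6q_A - 2(q_F) = 0.
Best responses: q_F = (300 - 2q_A)/6, q_A = (287 - 2q_F)/6.
Solving the pair: q_F = 613/16, q_A = 561/16.
Total output Q = 613/16 + 561/16 = 587/8.

73.38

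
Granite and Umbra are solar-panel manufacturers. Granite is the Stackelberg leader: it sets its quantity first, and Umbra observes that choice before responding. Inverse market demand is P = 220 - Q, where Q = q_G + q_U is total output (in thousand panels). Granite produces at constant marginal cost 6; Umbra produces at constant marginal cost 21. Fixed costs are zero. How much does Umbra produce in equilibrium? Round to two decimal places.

Solve by backward induction. Given q_G, the follower Umbra maximises π_U = (220 - q_G - q_U)q_U - 21q_U.
Follower FOC: 199 - q_G - 2q_U = 0, so q_U(q_G) = (199 - q_G)/2.
The leader anticipates this reaction. Substituting into P = 220 - Q gives P = 241/2 - (1/2)q_G, so π_G = (241/2 - (1/2)q_G)q_G - 6q_G.
The leader's first-order condition 229/2 - q_G = 0 yields q_G = 229/2.
Then q_U = (199 - 229/2)/2 = 169/4.

42.25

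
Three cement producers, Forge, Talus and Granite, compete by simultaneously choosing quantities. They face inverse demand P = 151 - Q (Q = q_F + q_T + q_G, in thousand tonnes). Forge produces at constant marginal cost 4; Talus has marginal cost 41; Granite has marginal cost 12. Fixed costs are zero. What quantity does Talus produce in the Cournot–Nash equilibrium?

11

Forge's profit: π_F = (151 - Q)q_F - (4q_F). Setting ∂π_F/∂q_F = 0: 147 - 2q_F - (q_T + q_G) = 0.
Talus's first-order condition: 110 - 2q_T - (q_F + q_G) = 0.
Granite's profit: π_G = (151 - Q)q_G - (12q_G). Setting ∂π_G/∂q_G = 0: 139 - 2q_G - (q_F + q_T) = 0.
Adding the 3 conditions: 396 − 2Q − 2Q = 0, i.e. Q = 99.
Back-substituting: q_F = (147 − 99) = 48, q_T = (110 − 99) = 11, q_G = (139 − 99) = 40.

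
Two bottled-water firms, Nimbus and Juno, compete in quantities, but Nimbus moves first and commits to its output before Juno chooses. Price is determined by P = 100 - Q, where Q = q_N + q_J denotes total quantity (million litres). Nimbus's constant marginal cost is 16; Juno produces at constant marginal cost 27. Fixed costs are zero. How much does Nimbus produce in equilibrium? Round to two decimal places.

47.50

Solve by backward induction. Given q_N, the follower Juno maximises π_J = (100 - q_N - q_J)q_J - 27q_J.
Follower FOC: 73 - q_N - 2q_J = 0, so q_J(q_N) = (73 - q_N)/2.
The leader anticipates this reaction. Substituting into P = 100 - Q gives P = 127/2 - (1/2)q_N, so π_N = (127/2 - (1/2)q_N)q_N - 16q_N.
The leader's first-order condition 95/2 - q_N = 0 yields q_N = 95/2.
Then q_J = (73 - 95/2)/2 = 51/4.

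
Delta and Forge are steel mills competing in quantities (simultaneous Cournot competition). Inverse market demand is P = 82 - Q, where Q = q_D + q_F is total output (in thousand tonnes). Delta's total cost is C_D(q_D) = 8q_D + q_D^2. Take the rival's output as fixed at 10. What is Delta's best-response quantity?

With the rival's output fixed at 10, Delta's profit is π_D = (82 - 10 - q_D)q_D - (8q_D + q_D²) = (72 - q_D)q_D - (8q_D + q_D²).
∂π_D/∂q_D = 64 - 4q_D = 0, so q_D = 16.

16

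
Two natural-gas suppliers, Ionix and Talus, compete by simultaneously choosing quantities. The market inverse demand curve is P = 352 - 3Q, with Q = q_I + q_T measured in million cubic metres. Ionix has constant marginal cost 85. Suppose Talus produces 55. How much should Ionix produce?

With the rival's output fixed at 55, Ionix's profit is π_I = (352 - 3·55 - 3q_I)q_I - (85q_I) = (187 - 3q_I)q_I - (85q_I).
∂π_I/∂q_I = 102 - 6q_I = 0, so q_I = 17.

17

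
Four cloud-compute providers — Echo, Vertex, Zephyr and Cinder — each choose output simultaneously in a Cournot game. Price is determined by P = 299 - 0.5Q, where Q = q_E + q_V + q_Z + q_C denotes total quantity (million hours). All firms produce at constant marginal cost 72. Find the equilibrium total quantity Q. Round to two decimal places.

Each firm earns π_i = (299 - 0.5Q)q_i - 72q_i.
Setting ∂π_i/∂q_i = 0 with rivals' quantities fixed: 227 - q_i - (1/2)·Σ_{j≠i} q_j = 0.
With identical firms every q_j equals q_i, so Σ_{j≠i} q_j = 3q_i and 227 = (5/2)q_i, giving q_i = 454/5.
Total output Q = 454/5 + 454/5 + 454/5 + 454/5 = 1816/5.

363.20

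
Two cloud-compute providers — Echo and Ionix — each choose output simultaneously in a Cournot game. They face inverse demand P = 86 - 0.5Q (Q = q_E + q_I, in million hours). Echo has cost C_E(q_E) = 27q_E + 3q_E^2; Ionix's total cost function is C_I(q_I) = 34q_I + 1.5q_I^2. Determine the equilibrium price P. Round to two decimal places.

76.19

Echo's profit: π_E = (86 - 0.5Q)q_E - (27q_E + 3q_E²). Setting ∂π_E/∂q_E = 0: 59 - 7q_E - (1/2)(q_I) = 0.
Ionix's first-order condition: 52 - 4q_I - (1/2)(q_E) = 0.
Rearranging gives the reaction functions q_E = (59 - (1/2)q_I)/7 and q_I = (52 - (1/2)q_E)/4.
Substituting one into the other gives q_E = 280/37 and q_I = 446/37.
Total output Q = 726/37, so price P = 86 - (1/2)·(726/37) = 76.1892.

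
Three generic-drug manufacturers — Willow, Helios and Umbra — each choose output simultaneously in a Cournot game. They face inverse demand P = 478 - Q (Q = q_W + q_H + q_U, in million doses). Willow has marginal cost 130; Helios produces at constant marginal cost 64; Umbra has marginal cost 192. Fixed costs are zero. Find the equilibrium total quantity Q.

Willow's profit: π_W = (478 - Q)q_W - (130q_W). Setting ∂π_W/∂q_W = 0: 348 - 2q_W - (q_H + q_U) = 0.
Helios's profit: π_H = (478 - Q)q_H - (64q_H). Setting ∂π_H/∂q_H = 0: 414 - 2q_H - (q_W + q_U) = 0.
Umbra's first-order condition: 286 - 2q_U - (q_W + q_H) = 0.
Adding the 3 conditions: 1048 − 2Q − 2Q = 0, i.e. Q = 262.
Back-substituting: q_W = (348 − 262) = 86, q_H = (414 − 262) = 152, q_U = (286 − 262) = 24.
Total output Q = 86 + 152 + 24 = 262.

262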